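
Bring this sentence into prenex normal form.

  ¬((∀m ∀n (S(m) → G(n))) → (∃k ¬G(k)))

∀m ∀n ∀k ((¬S(m) ∨ G(n)) ∧ G(k))

Eliminate → and ↔ using ¬ and ∨.
  ¬(¬(∀m ∀n (¬S(m) ∨ G(n))) ∨ (∃k ¬G(k)))
Drive negations inward (¬∀x A ≡ ∃x ¬A, ¬∃x A ≡ ∀x ¬A, De Morgan for ∧/∨):
  (∀m ∀n (¬S(m) ∨ G(n))) ∧ (∀k G(k))
All bound variables are already distinct, so no renaming is needed.
Finally move all quantifiers to the prefix:
  ∀m ∀n ∀k ((¬S(m) ∨ G(n)) ∧ G(k))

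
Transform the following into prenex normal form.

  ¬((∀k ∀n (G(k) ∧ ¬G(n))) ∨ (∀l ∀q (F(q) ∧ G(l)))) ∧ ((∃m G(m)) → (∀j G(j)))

First replace A → B with ¬A ∨ B.
  ¬((∀k ∀n (G(k) ∧ ¬G(n))) ∨ (∀l ∀q (F(q) ∧ G(l)))) ∧ (¬(∃m G(m)) ∨ (∀j G(j)))
Push ¬ through the quantifiers and connectives to reach negation normal form:
  (∃k ∃n (¬G(k) ∨ G(n))) ∧ (∃l ∃q (¬F(q) ∨ ¬G(l))) ∧ ((∀m ¬G(m)) ∨ (∀j G(j)))
Pull the quantifiers to the front (each side's bound variable is not free in the other side):
  ∃k ∃n ∃l ∃q ∀m ∀j ((¬G(k) ∨ G(n)) ∧ (¬F(q) ∨ ¬G(l)) ∧ (¬G(m) ∨ G(j)))

∃k ∃n ∃l ∃q ∀m ∀j ((¬G(k) ∨ G(n)) ∧ (¬F(q) ∨ ¬G(l)) ∧ (¬G(m) ∨ G(j)))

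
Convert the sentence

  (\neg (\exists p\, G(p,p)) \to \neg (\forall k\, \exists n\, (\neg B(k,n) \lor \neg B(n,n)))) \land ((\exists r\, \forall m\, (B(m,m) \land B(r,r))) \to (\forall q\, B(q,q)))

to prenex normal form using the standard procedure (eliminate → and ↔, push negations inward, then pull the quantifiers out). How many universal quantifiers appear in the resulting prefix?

Eliminate → and ↔ using ¬ and ∨.
  (\neg \neg (\exists p\, G(p,p)) \lor \neg (\forall k\, \exists n\, (\neg B(k,n) \lor \neg B(n,n)))) \land (\neg (\exists r\, \forall m\, (B(m,m) \land B(r,r))) \lor (\forall q\, B(q,q)))
Drive negations inward (¬∀x A ≡ ∃x ¬A, ¬∃x A ≡ ∀x ¬A, De Morgan for ∧/∨):
  ((\exists p\, G(p,p)) \lor (\exists k\, \forall n\, (B(k,n) \land B(n,n)))) \land ((\forall r\, \exists m\, (\neg B(m,m) \lor \neg B(r,r))) \lor (\forall q\, B(q,q)))
All bound variables are already distinct, so no renaming is needed.
Extract every quantifier outward, since the variables are now distinct and don't occur free across branches:
  \exists p\, \exists k\, \forall n\, \forall r\, \exists m\, \forall q\, ((G(p,p) \lor B(k,n) \land B(n,n)) \land (\neg B(m,m) \lor \neg B(r,r) \lor B(q,q)))
The prefix is \exists p \exists k \forall n \forall r \exists m \forall q: 3 universal, 3 existential.

3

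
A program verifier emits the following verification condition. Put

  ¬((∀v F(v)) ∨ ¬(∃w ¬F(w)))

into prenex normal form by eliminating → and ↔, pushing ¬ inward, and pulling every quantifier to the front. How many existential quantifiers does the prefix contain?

2

Move each ¬ inward, flipping quantifiers it crosses:
  (∃v ¬F(v)) ∧ (∃w ¬F(w))
Pull the quantifiers to the front (each side's bound variable is not free in the other side):
  ∃v ∃w (¬F(v) ∧ ¬F(w))
The prefix is ∃v ∃w: 0 universal, 2 existential.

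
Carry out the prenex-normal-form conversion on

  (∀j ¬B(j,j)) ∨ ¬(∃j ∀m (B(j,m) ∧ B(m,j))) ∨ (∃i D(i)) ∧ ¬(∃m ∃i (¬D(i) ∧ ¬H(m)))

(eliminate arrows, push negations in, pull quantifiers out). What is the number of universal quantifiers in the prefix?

Push ¬ through the quantifiers and connectives to reach negation normal form:
  (∀j ¬B(j,j)) ∨ (∀j ∃m (¬B(j,m) ∨ ¬B(m,j))) ∨ (∃i D(i)) ∧ (∀m ∀i (D(i) ∨ H(m)))
Give each quantifier a distinct variable: j↦p, m↦a, i↦x1.
  (∀j ¬B(j,j)) ∨ (∀p ∃m (¬B(p,m) ∨ ¬B(m,p))) ∨ (∃i D(i)) ∧ (∀a ∀x1 (D(x1) ∨ H(a)))
Extract every quantifier outward, since the variables are now distinct and don't occur free across branches:
  ∀j ∀p ∃m ∃i ∀a ∀x1 (¬B(j,j) ∨ ¬B(p,m) ∨ ¬B(m,p) ∨ D(i) ∧ (D(x1) ∨ H(a)))
The prefix is ∀j ∀p ∃m ∃i ∀a ∀x1: 4 universal, 2 existential.

4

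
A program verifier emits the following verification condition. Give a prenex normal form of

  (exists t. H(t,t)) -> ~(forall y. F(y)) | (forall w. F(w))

Eliminate → and ↔ using ¬ and ∨.
  ~(exists t. H(t,t)) | ~(forall y. F(y)) | (forall w. F(w))
Move each ¬ inward, flipping quantifiers it crosses:
  (forall t. ~H(t,t)) | (exists y. ~F(y)) | (forall w. F(w))
All bound variables are already distinct, so no renaming is needed.
Finally move all quantifiers to the prefix:
  forall t. exists y. forall w. (~H(t,t) | ~F(y) | F(w))

forall t. exists y. forall w. (~H(t,t) | ~F(y) | F(w))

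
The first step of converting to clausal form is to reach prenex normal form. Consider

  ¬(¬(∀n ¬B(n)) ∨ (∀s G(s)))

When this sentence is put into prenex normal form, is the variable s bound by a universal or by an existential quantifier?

existential

Move each ¬ inward, flipping quantifiers it crosses:
  (∀n ¬B(n)) ∧ (∃s ¬G(s))
All bound variables are already distinct, so no renaming is needed.
Finally move all quantifiers to the prefix:
  ∀n ∃s (¬B(n) ∧ ¬G(s))
The quantifier ∀s sits under an odd number of negations, so it flips to ∃s.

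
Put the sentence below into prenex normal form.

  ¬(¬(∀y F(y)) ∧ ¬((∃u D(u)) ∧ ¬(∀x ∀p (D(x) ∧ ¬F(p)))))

Push ¬ through the quantifiers and connectives to reach negation normal form:
  (∀y F(y)) ∨ (∃u D(u)) ∧ (∃x ∃p (¬D(x) ∨ F(p)))
Pull the quantifiers to the front (each side's bound variable is not free in the other side):
  ∀y ∃u ∃x ∃p (F(y) ∨ D(u) ∧ (¬D(x) ∨ F(p)))

∀y ∃u ∃x ∃p (F(y) ∨ D(u) ∧ (¬D(x) ∨ F(p)))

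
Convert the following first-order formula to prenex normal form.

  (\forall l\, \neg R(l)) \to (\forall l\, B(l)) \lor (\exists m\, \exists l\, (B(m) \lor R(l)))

\exists l\, \forall y1\, \exists m\, \exists b\, (R(l) \lor B(y1) \lor B(m) \lor R(b))

First replace A → B with ¬A ∨ B.
  \neg (\forall l\, \neg R(l)) \lor (\forall l\, B(l)) \lor (\exists m\, \exists l\, (B(m) \lor R(l)))
Move each ¬ inward, flipping quantifiers it crosses:
  (\exists l\, R(l)) \lor (\forall l\, B(l)) \lor (\exists m\, \exists l\, (B(m) \lor R(l)))
Give each quantifier a distinct variable: l↦y1, l↦b.
  (\exists l\, R(l)) \lor (\forall y1\, B(y1)) \lor (\exists m\, \exists b\, (B(m) \lor R(b)))
Finally move all quantifiers to the prefix:
  \exists l\, \forall y1\, \exists m\, \exists b\, (R(l) \lor B(y1) \lor B(m) \lor R(b))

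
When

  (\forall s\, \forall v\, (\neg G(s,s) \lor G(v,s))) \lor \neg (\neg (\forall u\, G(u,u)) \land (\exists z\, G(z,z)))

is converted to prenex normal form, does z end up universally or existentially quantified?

universal

Move each ¬ inward, flipping quantifiers it crosses:
  (\forall s\, \forall v\, (\neg G(s,s) \lor G(v,s))) \lor (\forall u\, G(u,u)) \lor (\forall z\, \neg G(z,z))
All bound variables are already distinct, so no renaming is needed.
Finally move all quantifiers to the prefix:
  \forall s\, \forall v\, \forall u\, \forall z\, (\neg G(s,s) \lor G(v,s) \lor G(u,u) \lor \neg G(z,z))
The quantifier \exists z sits under an odd number of negations, so it flips to \forall z.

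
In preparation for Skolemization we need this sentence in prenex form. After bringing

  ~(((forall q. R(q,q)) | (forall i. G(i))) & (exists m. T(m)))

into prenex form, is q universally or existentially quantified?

Drive negations inward (¬∀x A ≡ ∃x ¬A, ¬∃x A ≡ ∀x ¬A, De Morgan for ∧/∨):
  (exists q. ~R(q,q)) & (exists i. ~G(i)) | (forall m. ~T(m))
All bound variables are already distinct, so no renaming is needed.
Extract every quantifier outward, since the variables are now distinct and don't occur free across branches:
  exists q. exists i. forall m. (~R(q,q) & ~G(i) | ~T(m))
The quantifier forall q sits under an odd number of negations, so it flips to exists q.

existential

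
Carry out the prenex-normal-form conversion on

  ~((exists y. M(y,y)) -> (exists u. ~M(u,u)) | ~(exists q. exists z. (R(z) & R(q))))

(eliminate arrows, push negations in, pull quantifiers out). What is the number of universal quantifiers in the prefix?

1

Rewrite implications/biconditionals: A → B as ¬A ∨ B.
  ~(~(exists y. M(y,y)) | (exists u. ~M(u,u)) | ~(exists q. exists z. (R(z) & R(q))))
Drive negations inward (¬∀x A ≡ ∃x ¬A, ¬∃x A ≡ ∀x ¬A, De Morgan for ∧/∨):
  (exists y. M(y,y)) & (forall u. M(u,u)) & (exists q. exists z. (R(z) & R(q)))
All bound variables are already distinct, so no renaming is needed.
Extract every quantifier outward, since the variables are now distinct and don't occur free across branches:
  exists y. forall u. exists q. exists z. (M(y,y) & M(u,u) & R(z) & R(q))
The prefix is exists y forall u exists q exists z: 1 universal, 3 existential.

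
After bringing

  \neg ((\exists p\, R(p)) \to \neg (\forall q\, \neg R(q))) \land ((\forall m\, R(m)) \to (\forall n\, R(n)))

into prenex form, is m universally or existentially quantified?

existential

Eliminate → and ↔ using ¬ and ∨.
  \neg (\neg (\exists p\, R(p)) \lor \neg (\forall q\, \neg R(q))) \land (\neg (\forall m\, R(m)) \lor (\forall n\, R(n)))
Push ¬ through the quantifiers and connectives to reach negation normal form:
  (\exists p\, R(p)) \land (\forall q\, \neg R(q)) \land ((\exists m\, \neg R(m)) \lor (\forall n\, R(n)))
All bound variables are already distinct, so no renaming is needed.
Extract every quantifier outward, since the variables are now distinct and don't occur free across branches:
  \exists p\, \forall q\, \exists m\, \forall n\, (R(p) \land \neg R(q) \land (\neg R(m) \lor R(n)))
The quantifier \forall m sits under an odd number of negations (counting the antecedent side of each →), so it flips to \exists m.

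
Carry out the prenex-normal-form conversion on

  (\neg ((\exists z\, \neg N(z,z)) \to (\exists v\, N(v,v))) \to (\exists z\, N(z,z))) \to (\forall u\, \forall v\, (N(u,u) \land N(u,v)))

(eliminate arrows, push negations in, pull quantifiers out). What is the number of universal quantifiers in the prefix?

Eliminate → and ↔ using ¬ and ∨.
  \neg (\neg \neg (\neg (\exists z\, \neg N(z,z)) \lor (\exists v\, N(v,v))) \lor (\exists z\, N(z,z))) \lor (\forall u\, \forall v\, (N(u,u) \land N(u,v)))
Push ¬ through the quantifiers and connectives to reach negation normal form:
  (\exists z\, \neg N(z,z)) \land (\forall v\, \neg N(v,v)) \land (\forall z\, \neg N(z,z)) \lor (\forall u\, \forall v\, (N(u,u) \land N(u,v)))
Give each quantifier a distinct variable: z↦u1, v↦t.
  (\exists z\, \neg N(z,z)) \land (\forall v\, \neg N(v,v)) \land (\forall u1\, \neg N(u1,u1)) \lor (\forall u\, \forall t\, (N(u,u) \land N(u,t)))
Extract every quantifier outward, since the variables are now distinct and don't occur free across branches:
  \exists z\, \forall v\, \forall u1\, \forall u\, \forall t\, (\neg N(z,z) \land \neg N(v,v) \land \neg N(u1,u1) \lor N(u,u) \land N(u,t))
The prefix is \exists z \forall v \forall u1 \forall u \forall t: 4 universal, 1 existential.

4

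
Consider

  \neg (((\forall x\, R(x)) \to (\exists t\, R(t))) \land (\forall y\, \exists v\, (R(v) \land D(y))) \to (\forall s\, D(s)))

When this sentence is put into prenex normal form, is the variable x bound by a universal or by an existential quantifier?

First replace A → B with ¬A ∨ B.
  \neg (\neg ((\neg (\forall x\, R(x)) \lor (\exists t\, R(t))) \land (\forall y\, \exists v\, (R(v) \land D(y)))) \lor (\forall s\, D(s)))
Drive negations inward (¬∀x A ≡ ∃x ¬A, ¬∃x A ≡ ∀x ¬A, De Morgan for ∧/∨):
  ((\exists x\, \neg R(x)) \lor (\exists t\, R(t))) \land (\forall y\, \exists v\, (R(v) \land D(y))) \land (\exists s\, \neg D(s))
All bound variables are already distinct, so no renaming is needed.
Finally move all quantifiers to the prefix:
  \exists x\, \exists t\, \forall y\, \exists v\, \exists s\, ((\neg R(x) \lor R(t)) \land R(v) \land D(y) \land \neg D(s))
The quantifier \forall x sits under an odd number of negations (counting the antecedent side of each →), so it flips to \exists x.

existential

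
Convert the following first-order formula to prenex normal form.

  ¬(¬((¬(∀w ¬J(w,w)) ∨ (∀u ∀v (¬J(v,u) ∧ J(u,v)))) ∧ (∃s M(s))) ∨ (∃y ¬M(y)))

∃w ∀u ∀v ∃s ∀y ((J(w,w) ∨ ¬J(v,u) ∧ J(u,v)) ∧ M(s) ∧ M(y))

Push ¬ through the quantifiers and connectives to reach negation normal form:
  ((∃w J(w,w)) ∨ (∀u ∀v (¬J(v,u) ∧ J(u,v)))) ∧ (∃s M(s)) ∧ (∀y M(y))
Finally move all quantifiers to the prefix:
  ∃w ∀u ∀v ∃s ∀y ((J(w,w) ∨ ¬J(v,u) ∧ J(u,v)) ∧ M(s) ∧ M(y))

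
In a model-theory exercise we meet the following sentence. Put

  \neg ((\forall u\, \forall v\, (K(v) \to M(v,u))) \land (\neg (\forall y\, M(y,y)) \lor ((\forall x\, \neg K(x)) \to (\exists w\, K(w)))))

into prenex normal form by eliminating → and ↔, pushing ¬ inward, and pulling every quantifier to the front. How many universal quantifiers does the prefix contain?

3

Eliminate → and ↔ using ¬ and ∨.
  \neg ((\forall u\, \forall v\, (\neg K(v) \lor M(v,u))) \land (\neg (\forall y\, M(y,y)) \lor \neg (\forall x\, \neg K(x)) \lor (\exists w\, K(w))))
Push ¬ through the quantifiers and connectives to reach negation normal form:
  (\exists u\, \exists v\, (K(v) \land \neg M(v,u))) \lor (\forall y\, M(y,y)) \land (\forall x\, \neg K(x)) \land (\forall w\, \neg K(w))
All bound variables are already distinct, so no renaming is needed.
Extract every quantifier outward, since the variables are now distinct and don't occur free across branches:
  \exists u\, \exists v\, \forall y\, \forall x\, \forall w\, (K(v) \land \neg M(v,u) \lor M(y,y) \land \neg K(x) \land \neg K(w))
The prefix is \exists u \exists v \forall y \forall x \forall w: 3 universal, 2 existential.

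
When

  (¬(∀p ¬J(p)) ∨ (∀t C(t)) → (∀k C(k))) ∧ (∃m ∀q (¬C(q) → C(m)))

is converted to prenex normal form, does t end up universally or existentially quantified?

Rewrite implications/biconditionals: A → B as ¬A ∨ B.
  (¬(¬(∀p ¬J(p)) ∨ (∀t C(t))) ∨ (∀k C(k))) ∧ (∃m ∀q (¬¬C(q) ∨ C(m)))
Drive negations inward (¬∀x A ≡ ∃x ¬A, ¬∃x A ≡ ∀x ¬A, De Morgan for ∧/∨):
  ((∀p ¬J(p)) ∧ (∃t ¬C(t)) ∨ (∀k C(k))) ∧ (∃m ∀q (C(q) ∨ C(m)))
Pull the quantifiers to the front (each side's bound variable is not free in the other side):
  ∀p ∃t ∀k ∃m ∀q ((¬J(p) ∧ ¬C(t) ∨ C(k)) ∧ (C(q) ∨ C(m)))
The quantifier ∀t sits under an odd number of negations (counting the antecedent side of each →), so it flips to ∃t.

existential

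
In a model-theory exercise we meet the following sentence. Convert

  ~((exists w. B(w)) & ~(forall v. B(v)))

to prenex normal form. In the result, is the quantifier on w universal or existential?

Drive negations inward (¬∀x A ≡ ∃x ¬A, ¬∃x A ≡ ∀x ¬A, De Morgan for ∧/∨):
  (forall w. ~B(w)) | (forall v. B(v))
All bound variables are already distinct, so no renaming is needed.
Finally move all quantifiers to the prefix:
  forall w. forall v. (~B(w) | B(v))
The quantifier exists w sits under an odd number of negations, so it flips to forall w.

universal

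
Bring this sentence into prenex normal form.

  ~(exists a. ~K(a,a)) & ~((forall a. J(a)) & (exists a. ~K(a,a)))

Drive negations inward (¬∀x A ≡ ∃x ¬A, ¬∃x A ≡ ∀x ¬A, De Morgan for ∧/∨):
  (forall a. K(a,a)) & ((exists a. ~J(a)) | (forall a. K(a,a)))
Rename bound variables to avoid capture: a↦p, a↦z.
  (forall a. K(a,a)) & ((exists p. ~J(p)) | (forall z. K(z,z)))
Extract every quantifier outward, since the variables are now distinct and don't occur free across branches:
  forall a. exists p. forall z. (K(a,a) & (~J(p) | K(z,z)))

forall a. exists p. forall z. (K(a,a) & (~J(p) | K(z,z)))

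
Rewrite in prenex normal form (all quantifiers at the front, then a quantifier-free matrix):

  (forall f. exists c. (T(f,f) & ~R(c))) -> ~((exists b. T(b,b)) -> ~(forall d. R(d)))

exists f. forall c. exists b. forall d. (~T(f,f) | R(c) | T(b,b) & R(d))

Eliminate → and ↔ using ¬ and ∨.
  ~(forall f. exists c. (T(f,f) & ~R(c))) | ~(~(exists b. T(b,b)) | ~(forall d. R(d)))
Drive negations inward (¬∀x A ≡ ∃x ¬A, ¬∃x A ≡ ∀x ¬A, De Morgan for ∧/∨):
  (exists f. forall c. (~T(f,f) | R(c))) | (exists b. T(b,b)) & (forall d. R(d))
Extract every quantifier outward, since the variables are now distinct and don't occur free across branches:
  exists f. forall c. exists b. forall d. (~T(f,f) | R(c) | T(b,b) & R(d))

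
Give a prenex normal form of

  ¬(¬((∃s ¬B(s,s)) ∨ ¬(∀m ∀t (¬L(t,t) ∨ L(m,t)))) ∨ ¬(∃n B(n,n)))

∃s ∃m ∃t ∃n ((¬B(s,s) ∨ L(t,t) ∧ ¬L(m,t)) ∧ B(n,n))

Push ¬ through the quantifiers and connectives to reach negation normal form:
  ((∃s ¬B(s,s)) ∨ (∃m ∃t (L(t,t) ∧ ¬L(m,t)))) ∧ (∃n B(n,n))
Finally move all quantifiers to the prefix:
  ∃s ∃m ∃t ∃n ((¬B(s,s) ∨ L(t,t) ∧ ¬L(m,t)) ∧ B(n,n))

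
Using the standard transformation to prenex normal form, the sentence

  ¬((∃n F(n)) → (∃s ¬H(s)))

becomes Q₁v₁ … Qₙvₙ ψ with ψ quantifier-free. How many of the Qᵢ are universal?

1

Rewrite implications/biconditionals: A → B as ¬A ∨ B.
  ¬(¬(∃n F(n)) ∨ (∃s ¬H(s)))
Drive negations inward (¬∀x A ≡ ∃x ¬A, ¬∃x A ≡ ∀x ¬A, De Morgan for ∧/∨):
  (∃n F(n)) ∧ (∀s H(s))
All bound variables are already distinct, so no renaming is needed.
Finally move all quantifiers to the prefix:
  ∃n ∀s (F(n) ∧ H(s))
The prefix is ∃n ∀s: 1 universal, 1 existential.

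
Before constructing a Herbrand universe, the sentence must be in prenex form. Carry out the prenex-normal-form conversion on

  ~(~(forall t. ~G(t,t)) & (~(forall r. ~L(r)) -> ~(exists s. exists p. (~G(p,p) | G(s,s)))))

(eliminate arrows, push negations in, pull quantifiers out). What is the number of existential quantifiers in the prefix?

First replace A → B with ¬A ∨ B.
  ~(~(forall t. ~G(t,t)) & (~~(forall r. ~L(r)) | ~(exists s. exists p. (~G(p,p) | G(s,s)))))
Move each ¬ inward, flipping quantifiers it crosses:
  (forall t. ~G(t,t)) | (exists r. L(r)) & (exists s. exists p. (~G(p,p) | G(s,s)))
Pull the quantifiers to the front (each side's bound variable is not free in the other side):
  forall t. exists r. exists s. exists p. (~G(t,t) | L(r) & (~G(p,p) | G(s,s)))
The prefix is forall t exists r exists s exists p: 1 universal, 3 existential.

3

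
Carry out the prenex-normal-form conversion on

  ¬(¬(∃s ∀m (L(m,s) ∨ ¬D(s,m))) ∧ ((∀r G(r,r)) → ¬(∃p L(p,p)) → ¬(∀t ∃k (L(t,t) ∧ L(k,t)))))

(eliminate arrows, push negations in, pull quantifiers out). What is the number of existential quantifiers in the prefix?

Eliminate → and ↔ using ¬ and ∨.
  ¬(¬(∃s ∀m (L(m,s) ∨ ¬D(s,m))) ∧ (¬(∀r G(r,r)) ∨ ¬¬(∃p L(p,p)) ∨ ¬(∀t ∃k (L(t,t) ∧ L(k,t)))))
Push ¬ through the quantifiers and connectives to reach negation normal form:
  (∃s ∀m (L(m,s) ∨ ¬D(s,m))) ∨ (∀r G(r,r)) ∧ (∀p ¬L(p,p)) ∧ (∀t ∃k (L(t,t) ∧ L(k,t)))
All bound variables are already distinct, so no renaming is needed.
Finally move all quantifiers to the prefix:
  ∃s ∀m ∀r ∀p ∀t ∃k (L(m,s) ∨ ¬D(s,m) ∨ G(r,r) ∧ ¬L(p,p) ∧ L(t,t) ∧ L(k,t))
The prefix is ∃s ∀m ∀r ∀p ∀t ∃k: 4 universal, 2 existential.

2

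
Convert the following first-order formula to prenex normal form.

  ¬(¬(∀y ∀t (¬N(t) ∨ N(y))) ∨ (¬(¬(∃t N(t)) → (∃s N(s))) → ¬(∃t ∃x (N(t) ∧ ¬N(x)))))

∀y ∀t ∀w1 ∀s ∃w ∃x ((¬N(t) ∨ N(y)) ∧ ¬N(w1) ∧ ¬N(s) ∧ N(w) ∧ ¬N(x))

Rewrite implications/biconditionals: A → B as ¬A ∨ B.
  ¬(¬(∀y ∀t (¬N(t) ∨ N(y))) ∨ ¬¬(¬¬(∃t N(t)) ∨ (∃s N(s))) ∨ ¬(∃t ∃x (N(t) ∧ ¬N(x))))
Push ¬ through the quantifiers and connectives to reach negation normal form:
  (∀y ∀t (¬N(t) ∨ N(y))) ∧ (∀t ¬N(t)) ∧ (∀s ¬N(s)) ∧ (∃t ∃x (N(t) ∧ ¬N(x)))
Standardize variables apart so no two quantifiers bind the same name: t↦w1, t↦w.
  (∀y ∀t (¬N(t) ∨ N(y))) ∧ (∀w1 ¬N(w1)) ∧ (∀s ¬N(s)) ∧ (∃w ∃x (N(w) ∧ ¬N(x)))
Finally move all quantifiers to the prefix:
  ∀y ∀t ∀w1 ∀s ∃w ∃x ((¬N(t) ∨ N(y)) ∧ ¬N(w1) ∧ ¬N(s) ∧ N(w) ∧ ¬N(x))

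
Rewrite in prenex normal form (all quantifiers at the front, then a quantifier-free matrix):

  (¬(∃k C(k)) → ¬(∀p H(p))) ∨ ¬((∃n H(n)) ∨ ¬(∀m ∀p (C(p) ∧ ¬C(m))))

∃k ∃p ∀n ∀m ∀s (C(k) ∨ ¬H(p) ∨ ¬H(n) ∧ C(s) ∧ ¬C(m))

Rewrite implications/biconditionals: A → B as ¬A ∨ B.
  ¬¬(∃k C(k)) ∨ ¬(∀p H(p)) ∨ ¬((∃n H(n)) ∨ ¬(∀m ∀p (C(p) ∧ ¬C(m))))
Push ¬ through the quantifiers and connectives to reach negation normal form:
  (∃k C(k)) ∨ (∃p ¬H(p)) ∨ (∀n ¬H(n)) ∧ (∀m ∀p (C(p) ∧ ¬C(m)))
Give each quantifier a distinct variable: p↦s.
  (∃k C(k)) ∨ (∃p ¬H(p)) ∨ (∀n ¬H(n)) ∧ (∀m ∀s (C(s) ∧ ¬C(m)))
Finally move all quantifiers to the prefix:
  ∃k ∃p ∀n ∀m ∀s (C(k) ∨ ¬H(p) ∨ ¬H(n) ∧ C(s) ∧ ¬C(m))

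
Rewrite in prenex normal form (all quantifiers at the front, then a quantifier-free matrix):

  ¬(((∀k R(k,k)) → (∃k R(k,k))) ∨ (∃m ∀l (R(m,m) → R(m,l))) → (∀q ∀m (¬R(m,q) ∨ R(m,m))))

∃k ∃v1 ∃m ∀l ∃q ∃y1 ((¬R(k,k) ∨ R(v1,v1) ∨ ¬R(m,m) ∨ R(m,l)) ∧ R(y1,q) ∧ ¬R(y1,y1))

Rewrite implications/biconditionals: A → B as ¬A ∨ B.
  ¬(¬(¬(∀k R(k,k)) ∨ (∃k R(k,k)) ∨ (∃m ∀l (¬R(m,m) ∨ R(m,l)))) ∨ (∀q ∀m (¬R(m,q) ∨ R(m,m))))
Drive negations inward (¬∀x A ≡ ∃x ¬A, ¬∃x A ≡ ∀x ¬A, De Morgan for ∧/∨):
  ((∃k ¬R(k,k)) ∨ (∃k R(k,k)) ∨ (∃m ∀l (¬R(m,m) ∨ R(m,l)))) ∧ (∃q ∃m (R(m,q) ∧ ¬R(m,m)))
Rename bound variables to avoid capture: k↦v1, m↦y1.
  ((∃k ¬R(k,k)) ∨ (∃v1 R(v1,v1)) ∨ (∃m ∀l (¬R(m,m) ∨ R(m,l)))) ∧ (∃q ∃y1 (R(y1,q) ∧ ¬R(y1,y1)))
Finally move all quantifiers to the prefix:
  ∃k ∃v1 ∃m ∀l ∃q ∃y1 ((¬R(k,k) ∨ R(v1,v1) ∨ ¬R(m,m) ∨ R(m,l)) ∧ R(y1,q) ∧ ¬R(y1,y1))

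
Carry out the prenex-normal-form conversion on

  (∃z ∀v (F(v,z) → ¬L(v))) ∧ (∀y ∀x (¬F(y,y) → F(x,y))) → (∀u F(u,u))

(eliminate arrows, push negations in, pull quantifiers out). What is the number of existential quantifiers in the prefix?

3

First replace A → B with ¬A ∨ B.
  ¬((∃z ∀v (¬F(v,z) ∨ ¬L(v))) ∧ (∀y ∀x (¬¬F(y,y) ∨ F(x,y)))) ∨ (∀u F(u,u))
Move each ¬ inward, flipping quantifiers it crosses:
  (∀z ∃v (F(v,z) ∧ L(v))) ∨ (∃y ∃x (¬F(y,y) ∧ ¬F(x,y))) ∨ (∀u F(u,u))
All bound variables are already distinct, so no renaming is needed.
Finally move all quantifiers to the prefix:
  ∀z ∃v ∃y ∃x ∀u (F(v,z) ∧ L(v) ∨ ¬F(y,y) ∧ ¬F(x,y) ∨ F(u,u))
The prefix is ∀z ∃v ∃y ∃x ∀u: 2 universal, 3 existential.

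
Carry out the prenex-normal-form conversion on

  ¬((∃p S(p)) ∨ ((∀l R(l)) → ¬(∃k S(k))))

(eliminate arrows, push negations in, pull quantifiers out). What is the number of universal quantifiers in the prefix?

2

First replace A → B with ¬A ∨ B.
  ¬((∃p S(p)) ∨ ¬(∀l R(l)) ∨ ¬(∃k S(k)))
Move each ¬ inward, flipping quantifiers it crosses:
  (∀p ¬S(p)) ∧ (∀l R(l)) ∧ (∃k S(k))
Pull the quantifiers to the front (each side's bound variable is not free in the other side):
  ∀p ∀l ∃k (¬S(p) ∧ R(l) ∧ S(k))
The prefix is ∀p ∀l ∃k: 2 universal, 1 existential.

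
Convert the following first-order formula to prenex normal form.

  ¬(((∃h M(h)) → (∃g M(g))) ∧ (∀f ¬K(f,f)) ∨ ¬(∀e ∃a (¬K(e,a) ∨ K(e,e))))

Eliminate → and ↔ using ¬ and ∨.
  ¬((¬(∃h M(h)) ∨ (∃g M(g))) ∧ (∀f ¬K(f,f)) ∨ ¬(∀e ∃a (¬K(e,a) ∨ K(e,e))))
Push ¬ through the quantifiers and connectives to reach negation normal form:
  ((∃h M(h)) ∧ (∀g ¬M(g)) ∨ (∃f K(f,f))) ∧ (∀e ∃a (¬K(e,a) ∨ K(e,e)))
All bound variables are already distinct, so no renaming is needed.
Pull the quantifiers to the front (each side's bound variable is not free in the other side):
  ∃h ∀g ∃f ∀e ∃a ((M(h) ∧ ¬M(g) ∨ K(f,f)) ∧ (¬K(e,a) ∨ K(e,e)))

∃h ∀g ∃f ∀e ∃a ((M(h) ∧ ¬M(g) ∨ K(f,f)) ∧ (¬K(e,a) ∨ K(e,e)))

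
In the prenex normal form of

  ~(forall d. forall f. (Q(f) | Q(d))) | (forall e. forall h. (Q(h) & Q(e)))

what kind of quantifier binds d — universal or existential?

existential

Drive negations inward (¬∀x A ≡ ∃x ¬A, ¬∃x A ≡ ∀x ¬A, De Morgan for ∧/∨):
  (exists d. exists f. (~Q(f) & ~Q(d))) | (forall e. forall h. (Q(h) & Q(e)))
All bound variables are already distinct, so no renaming is needed.
Pull the quantifiers to the front (each side's bound variable is not free in the other side):
  exists d. exists f. forall e. forall h. (~Q(f) & ~Q(d) | Q(h) & Q(e))
The quantifier forall d sits under an odd number of negations, so it flips to exists d.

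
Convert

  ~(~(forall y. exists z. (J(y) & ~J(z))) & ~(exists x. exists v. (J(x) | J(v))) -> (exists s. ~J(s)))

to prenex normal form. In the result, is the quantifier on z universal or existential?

Eliminate → and ↔ using ¬ and ∨.
  ~(~(~(forall y. exists z. (J(y) & ~J(z))) & ~(exists x. exists v. (J(x) | J(v)))) | (exists s. ~J(s)))
Drive negations inward (¬∀x A ≡ ∃x ¬A, ¬∃x A ≡ ∀x ¬A, De Morgan for ∧/∨):
  (exists y. forall z. (~J(y) | J(z))) & (forall x. forall v. (~J(x) & ~J(v))) & (forall s. J(s))
All bound variables are already distinct, so no renaming is needed.
Extract every quantifier outward, since the variables are now distinct and don't occur free across branches:
  exists y. forall z. forall x. forall v. forall s. ((~J(y) | J(z)) & ~J(x) & ~J(v) & J(s))
The quantifier exists z sits under an odd number of negations (counting the antecedent side of each →), so it flips to forall z.

universal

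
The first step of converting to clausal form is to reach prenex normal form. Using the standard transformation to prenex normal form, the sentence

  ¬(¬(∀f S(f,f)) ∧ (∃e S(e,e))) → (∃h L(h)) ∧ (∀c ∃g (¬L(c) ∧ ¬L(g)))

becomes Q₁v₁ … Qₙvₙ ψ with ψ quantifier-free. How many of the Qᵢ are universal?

Eliminate → and ↔ using ¬ and ∨.
  ¬¬(¬(∀f S(f,f)) ∧ (∃e S(e,e))) ∨ (∃h L(h)) ∧ (∀c ∃g (¬L(c) ∧ ¬L(g)))
Move each ¬ inward, flipping quantifiers it crosses:
  (∃f ¬S(f,f)) ∧ (∃e S(e,e)) ∨ (∃h L(h)) ∧ (∀c ∃g (¬L(c) ∧ ¬L(g)))
Pull the quantifiers to the front (each side's bound variable is not free in the other side):
  ∃f ∃e ∃h ∀c ∃g (¬S(f,f) ∧ S(e,e) ∨ L(h) ∧ ¬L(c) ∧ ¬L(g))
The prefix is ∃f ∃e ∃h ∀c ∃g: 1 universal, 4 existential.

1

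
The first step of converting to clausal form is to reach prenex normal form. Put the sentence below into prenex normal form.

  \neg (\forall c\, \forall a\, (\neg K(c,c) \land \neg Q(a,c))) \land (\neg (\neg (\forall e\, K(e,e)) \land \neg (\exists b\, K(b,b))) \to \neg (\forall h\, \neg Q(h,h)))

\exists c\, \exists a\, \exists e\, \forall b\, \exists h\, ((K(c,c) \lor Q(a,c)) \land (\neg K(e,e) \land \neg K(b,b) \lor Q(h,h)))

Rewrite implications/biconditionals: A → B as ¬A ∨ B.
  \neg (\forall c\, \forall a\, (\neg K(c,c) \land \neg Q(a,c))) \land (\neg \neg (\neg (\forall e\, K(e,e)) \land \neg (\exists b\, K(b,b))) \lor \neg (\forall h\, \neg Q(h,h)))
Push ¬ through the quantifiers and connectives to reach negation normal form:
  (\exists c\, \exists a\, (K(c,c) \lor Q(a,c))) \land ((\exists e\, \neg K(e,e)) \land (\forall b\, \neg K(b,b)) \lor (\exists h\, Q(h,h)))
All bound variables are already distinct, so no renaming is needed.
Finally move all quantifiers to the prefix:
  \exists c\, \exists a\, \exists e\, \forall b\, \exists h\, ((K(c,c) \lor Q(a,c)) \land (\neg K(e,e) \land \neg K(b,b) \lor Q(h,h)))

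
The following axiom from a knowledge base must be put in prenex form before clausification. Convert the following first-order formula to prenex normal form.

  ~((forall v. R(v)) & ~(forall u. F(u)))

exists v. forall u. (~R(v) | F(u))

Push ¬ through the quantifiers and connectives to reach negation normal form:
  (exists v. ~R(v)) | (forall u. F(u))
All bound variables are already distinct, so no renaming is needed.
Extract every quantifier outward, since the variables are now distinct and don't occur free across branches:
  exists v. forall u. (~R(v) | F(u))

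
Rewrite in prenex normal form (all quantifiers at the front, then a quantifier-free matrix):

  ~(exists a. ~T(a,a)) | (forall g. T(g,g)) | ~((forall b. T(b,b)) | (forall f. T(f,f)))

Move each ¬ inward, flipping quantifiers it crosses:
  (forall a. T(a,a)) | (forall g. T(g,g)) | (exists b. ~T(b,b)) & (exists f. ~T(f,f))
All bound variables are already distinct, so no renaming is needed.
Extract every quantifier outward, since the variables are now distinct and don't occur free across branches:
  forall a. forall g. exists b. exists f. (T(a,a) | T(g,g) | ~T(b,b) & ~T(f,f))

forall a. forall g. exists b. exists f. (T(a,a) | T(g,g) | ~T(b,b) & ~T(f,f))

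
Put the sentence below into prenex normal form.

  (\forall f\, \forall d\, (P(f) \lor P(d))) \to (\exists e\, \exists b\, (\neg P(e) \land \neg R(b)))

Rewrite implications/biconditionals: A → B as ¬A ∨ B.
  \neg (\forall f\, \forall d\, (P(f) \lor P(d))) \lor (\exists e\, \exists b\, (\neg P(e) \land \neg R(b)))
Drive negations inward (¬∀x A ≡ ∃x ¬A, ¬∃x A ≡ ∀x ¬A, De Morgan for ∧/∨):
  (\exists f\, \exists d\, (\neg P(f) \land \neg P(d))) \lor (\exists e\, \exists b\, (\neg P(e) \land \neg R(b)))
Extract every quantifier outward, since the variables are now distinct and don't occur free across branches:
  \exists f\, \exists d\, \exists e\, \exists b\, (\neg P(f) \land \neg P(d) \lor \neg P(e) \land \neg R(b))

\exists f\, \exists d\, \exists e\, \exists b\, (\neg P(f) \land \neg P(d) \lor \neg P(e) \land \neg R(b))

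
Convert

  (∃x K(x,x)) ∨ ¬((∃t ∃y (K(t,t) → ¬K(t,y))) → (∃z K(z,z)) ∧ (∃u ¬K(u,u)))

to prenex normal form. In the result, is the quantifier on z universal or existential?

universal

Rewrite implications/biconditionals: A → B as ¬A ∨ B.
  (∃x K(x,x)) ∨ ¬(¬(∃t ∃y (¬K(t,t) ∨ ¬K(t,y))) ∨ (∃z K(z,z)) ∧ (∃u ¬K(u,u)))
Move each ¬ inward, flipping quantifiers it crosses:
  (∃x K(x,x)) ∨ (∃t ∃y (¬K(t,t) ∨ ¬K(t,y))) ∧ ((∀z ¬K(z,z)) ∨ (∀u K(u,u)))
All bound variables are already distinct, so no renaming is needed.
Pull the quantifiers to the front (each side's bound variable is not free in the other side):
  ∃x ∃t ∃y ∀z ∀u (K(x,x) ∨ (¬K(t,t) ∨ ¬K(t,y)) ∧ (¬K(z,z) ∨ K(u,u)))
The quantifier ∃z sits under an odd number of negations (counting the antecedent side of each →), so it flips to ∀z.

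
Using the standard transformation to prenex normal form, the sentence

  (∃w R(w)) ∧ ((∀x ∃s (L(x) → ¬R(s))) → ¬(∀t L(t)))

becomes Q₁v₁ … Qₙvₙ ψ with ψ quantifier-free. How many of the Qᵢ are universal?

1

Eliminate → and ↔ using ¬ and ∨.
  (∃w R(w)) ∧ (¬(∀x ∃s (¬L(x) ∨ ¬R(s))) ∨ ¬(∀t L(t)))
Move each ¬ inward, flipping quantifiers it crosses:
  (∃w R(w)) ∧ ((∃x ∀s (L(x) ∧ R(s))) ∨ (∃t ¬L(t)))
All bound variables are already distinct, so no renaming is needed.
Extract every quantifier outward, since the variables are now distinct and don't occur free across branches:
  ∃w ∃x ∀s ∃t (R(w) ∧ (L(x) ∧ R(s) ∨ ¬L(t)))
The prefix is ∃w ∃x ∀s ∃t: 1 universal, 3 existential.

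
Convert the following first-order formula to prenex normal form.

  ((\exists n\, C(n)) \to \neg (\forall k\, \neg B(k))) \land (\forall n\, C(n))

Rewrite implications/biconditionals: A → B as ¬A ∨ B.
  (\neg (\exists n\, C(n)) \lor \neg (\forall k\, \neg B(k))) \land (\forall n\, C(n))
Push ¬ through the quantifiers and connectives to reach negation normal form:
  ((\forall n\, \neg C(n)) \lor (\exists k\, B(k))) \land (\forall n\, C(n))
Standardize variables apart so no two quantifiers bind the same name: n↦b.
  ((\forall n\, \neg C(n)) \lor (\exists k\, B(k))) \land (\forall b\, C(b))
Finally move all quantifiers to the prefix:
  \forall n\, \exists k\, \forall b\, ((\neg C(n) \lor B(k)) \land C(b))

\forall n\, \exists k\, \forall b\, ((\neg C(n) \lor B(k)) \land C(b))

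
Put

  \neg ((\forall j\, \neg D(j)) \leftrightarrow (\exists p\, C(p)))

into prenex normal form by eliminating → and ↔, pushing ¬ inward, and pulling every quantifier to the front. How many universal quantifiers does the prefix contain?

2

First replace A → B with ¬A ∨ B; A ↔ B as (¬A ∨ B) ∧ (¬B ∨ A).
  \neg ((\neg (\forall j\, \neg D(j)) \lor (\exists p\, C(p))) \land (\neg (\exists p\, C(p)) \lor (\forall j\, \neg D(j))))
Push ¬ through the quantifiers and connectives to reach negation normal form:
  (\forall j\, \neg D(j)) \land (\forall p\, \neg C(p)) \lor (\exists p\, C(p)) \land (\exists j\, D(j))
Standardize variables apart so no two quantifiers bind the same name: p↦b, j↦x.
  (\forall j\, \neg D(j)) \land (\forall p\, \neg C(p)) \lor (\exists b\, C(b)) \land (\exists x\, D(x))
Extract every quantifier outward, since the variables are now distinct and don't occur free across branches:
  \forall j\, \forall p\, \exists b\, \exists x\, (\neg D(j) \land \neg C(p) \lor C(b) \land D(x))
The prefix is \forall j \forall p \exists b \exists x: 2 universal, 2 existential.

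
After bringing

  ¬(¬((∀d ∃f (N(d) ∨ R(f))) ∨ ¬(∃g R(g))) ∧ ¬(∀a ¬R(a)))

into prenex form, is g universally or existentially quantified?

universal

Move each ¬ inward, flipping quantifiers it crosses:
  (∀d ∃f (N(d) ∨ R(f))) ∨ (∀g ¬R(g)) ∨ (∀a ¬R(a))
All bound variables are already distinct, so no renaming is needed.
Finally move all quantifiers to the prefix:
  ∀d ∃f ∀g ∀a (N(d) ∨ R(f) ∨ ¬R(g) ∨ ¬R(a))
The quantifier ∃g sits under an odd number of negations, so it flips to ∀g.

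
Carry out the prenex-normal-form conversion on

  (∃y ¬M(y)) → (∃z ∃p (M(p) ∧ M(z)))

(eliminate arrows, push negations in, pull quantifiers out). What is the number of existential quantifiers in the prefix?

Rewrite implications/biconditionals: A → B as ¬A ∨ B.
  ¬(∃y ¬M(y)) ∨ (∃z ∃p (M(p) ∧ M(z)))
Drive negations inward (¬∀x A ≡ ∃x ¬A, ¬∃x A ≡ ∀x ¬A, De Morgan for ∧/∨):
  (∀y M(y)) ∨ (∃z ∃p (M(p) ∧ M(z)))
Extract every quantifier outward, since the variables are now distinct and don't occur free across branches:
  ∀y ∃z ∃p (M(y) ∨ M(p) ∧ M(z))
The prefix is ∀y ∃z ∃p: 1 universal, 2 existential.

2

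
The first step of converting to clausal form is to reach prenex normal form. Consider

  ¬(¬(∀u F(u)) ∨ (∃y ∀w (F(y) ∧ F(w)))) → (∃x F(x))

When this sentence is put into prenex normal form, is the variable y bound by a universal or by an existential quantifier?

Rewrite implications/biconditionals: A → B as ¬A ∨ B.
  ¬¬(¬(∀u F(u)) ∨ (∃y ∀w (F(y) ∧ F(w)))) ∨ (∃x F(x))
Drive negations inward (¬∀x A ≡ ∃x ¬A, ¬∃x A ≡ ∀x ¬A, De Morgan for ∧/∨):
  (∃u ¬F(u)) ∨ (∃y ∀w (F(y) ∧ F(w))) ∨ (∃x F(x))
All bound variables are already distinct, so no renaming is needed.
Pull the quantifiers to the front (each side's bound variable is not free in the other side):
  ∃u ∃y ∀w ∃x (¬F(u) ∨ F(y) ∧ F(w) ∨ F(x))
The quantifier ∃y sits under an even number of negations (counting the antecedent side of each →), so it remains existential.

existential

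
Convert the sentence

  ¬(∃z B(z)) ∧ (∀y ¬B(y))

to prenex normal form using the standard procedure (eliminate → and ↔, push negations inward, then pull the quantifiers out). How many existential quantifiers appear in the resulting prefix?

Push ¬ through the quantifiers and connectives to reach negation normal form:
  (∀z ¬B(z)) ∧ (∀y ¬B(y))
All bound variables are already distinct, so no renaming is needed.
Extract every quantifier outward, since the variables are now distinct and don't occur free across branches:
  ∀z ∀y (¬B(z) ∧ ¬B(y))
The prefix is ∀z ∀y: 2 universal, 0 existential.

0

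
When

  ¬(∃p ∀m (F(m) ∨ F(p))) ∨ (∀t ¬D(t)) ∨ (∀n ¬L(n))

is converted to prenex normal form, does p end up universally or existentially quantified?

Drive negations inward (¬∀x A ≡ ∃x ¬A, ¬∃x A ≡ ∀x ¬A, De Morgan for ∧/∨):
  (∀p ∃m (¬F(m) ∧ ¬F(p))) ∨ (∀t ¬D(t)) ∨ (∀n ¬L(n))
Pull the quantifiers to the front (each side's bound variable is not free in the other side):
  ∀p ∃m ∀t ∀n (¬F(m) ∧ ¬F(p) ∨ ¬D(t) ∨ ¬L(n))
The quantifier ∃p sits under an odd number of negations, so it flips to ∀p.

universal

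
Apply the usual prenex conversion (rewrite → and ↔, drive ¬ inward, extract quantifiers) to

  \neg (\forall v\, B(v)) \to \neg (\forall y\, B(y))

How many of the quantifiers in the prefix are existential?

1

Eliminate → and ↔ using ¬ and ∨.
  \neg \neg (\forall v\, B(v)) \lor \neg (\forall y\, B(y))
Drive negations inward (¬∀x A ≡ ∃x ¬A, ¬∃x A ≡ ∀x ¬A, De Morgan for ∧/∨):
  (\forall v\, B(v)) \lor (\exists y\, \neg B(y))
Pull the quantifiers to the front (each side's bound variable is not free in the other side):
  \forall v\, \exists y\, (B(v) \lor \neg B(y))
The prefix is \forall v \exists y: 1 universal, 1 existential.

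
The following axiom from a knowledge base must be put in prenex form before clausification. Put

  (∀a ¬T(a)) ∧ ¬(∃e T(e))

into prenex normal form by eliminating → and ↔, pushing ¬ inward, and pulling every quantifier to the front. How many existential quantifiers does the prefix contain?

Drive negations inward (¬∀x A ≡ ∃x ¬A, ¬∃x A ≡ ∀x ¬A, De Morgan for ∧/∨):
  (∀a ¬T(a)) ∧ (∀e ¬T(e))
Pull the quantifiers to the front (each side's bound variable is not free in the other side):
  ∀a ∀e (¬T(a) ∧ ¬T(e))
The prefix is ∀a ∀e: 2 universal, 0 existential.

0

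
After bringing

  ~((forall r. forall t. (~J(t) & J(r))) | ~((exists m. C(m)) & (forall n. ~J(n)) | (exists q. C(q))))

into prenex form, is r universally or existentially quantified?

Move each ¬ inward, flipping quantifiers it crosses:
  (exists r. exists t. (J(t) | ~J(r))) & ((exists m. C(m)) & (forall n. ~J(n)) | (exists q. C(q)))
All bound variables are already distinct, so no renaming is needed.
Pull the quantifiers to the front (each side's bound variable is not free in the other side):
  exists r. exists t. exists m. forall n. exists q. ((J(t) | ~J(r)) & (C(m) & ~J(n) | C(q)))
The quantifier forall r sits under an odd number of negations, so it flips to exists r.

existential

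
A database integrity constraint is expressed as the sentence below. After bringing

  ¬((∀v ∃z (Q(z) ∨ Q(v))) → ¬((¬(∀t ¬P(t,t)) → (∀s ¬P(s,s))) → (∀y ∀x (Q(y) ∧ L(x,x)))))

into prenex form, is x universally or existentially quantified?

First replace A → B with ¬A ∨ B.
  ¬(¬(∀v ∃z (Q(z) ∨ Q(v))) ∨ ¬(¬(¬¬(∀t ¬P(t,t)) ∨ (∀s ¬P(s,s))) ∨ (∀y ∀x (Q(y) ∧ L(x,x)))))
Drive negations inward (¬∀x A ≡ ∃x ¬A, ¬∃x A ≡ ∀x ¬A, De Morgan for ∧/∨):
  (∀v ∃z (Q(z) ∨ Q(v))) ∧ ((∃t P(t,t)) ∧ (∃s P(s,s)) ∨ (∀y ∀x (Q(y) ∧ L(x,x))))
All bound variables are already distinct, so no renaming is needed.
Finally move all quantifiers to the prefix:
  ∀v ∃z ∃t ∃s ∀y ∀x ((Q(z) ∨ Q(v)) ∧ (P(t,t) ∧ P(s,s) ∨ Q(y) ∧ L(x,x)))
The quantifier ∀x sits under an even number of negations (counting the antecedent side of each →), so it remains universal.

universal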